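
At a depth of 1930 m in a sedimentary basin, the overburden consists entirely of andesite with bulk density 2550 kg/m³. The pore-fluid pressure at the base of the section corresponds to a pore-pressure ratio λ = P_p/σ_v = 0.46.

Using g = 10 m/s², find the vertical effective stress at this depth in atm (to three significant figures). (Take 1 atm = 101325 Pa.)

262 atm

Overburden (lithostatic) stress σ_v:
andesite: 2550 kg/m³ × 10 m/s² × 1930 m = 4.921×10^7 Pa = 49.22 MPa
Pore pressure P_p = λ·σ_v = 0.46 × 49.22 MPa = 22.64 MPa
Effective stress σ' = σ_v − P_p = 49.22 − 22.64 = 26.576 MPa = 262.29 atm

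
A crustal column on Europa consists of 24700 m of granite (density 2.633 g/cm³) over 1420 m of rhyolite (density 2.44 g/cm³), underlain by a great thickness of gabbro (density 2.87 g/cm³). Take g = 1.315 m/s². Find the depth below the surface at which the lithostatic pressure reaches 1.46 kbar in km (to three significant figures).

40.9 km

Pressure at base of upper layers: 2633×1.315×24700 + 2440×1.315×1420 = 9.008×10^7 Pa = 0.9008 kbar
Remaining pressure to be supplied by gabbro: 1.460×10^8 − 9.008×10^7 = 5.592×10^7 Pa
Additional depth in gabbro = 5.592×10^7 Pa / (2870 kg/m³ × 1.315 m/s²) = 14818 m
Total depth = 26120 m + 14818 m = 40938 m
= 40.938 km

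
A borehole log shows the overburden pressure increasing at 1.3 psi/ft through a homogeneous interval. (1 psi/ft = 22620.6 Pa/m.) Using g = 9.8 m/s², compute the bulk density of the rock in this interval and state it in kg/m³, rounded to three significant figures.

ρ = (dP/dz)/g = 1.3 psi/ft / 9.8 m/s² = 29407 Pa/m / 9.8 m/s² = 3000.7 kg/m³

3000 kg/m³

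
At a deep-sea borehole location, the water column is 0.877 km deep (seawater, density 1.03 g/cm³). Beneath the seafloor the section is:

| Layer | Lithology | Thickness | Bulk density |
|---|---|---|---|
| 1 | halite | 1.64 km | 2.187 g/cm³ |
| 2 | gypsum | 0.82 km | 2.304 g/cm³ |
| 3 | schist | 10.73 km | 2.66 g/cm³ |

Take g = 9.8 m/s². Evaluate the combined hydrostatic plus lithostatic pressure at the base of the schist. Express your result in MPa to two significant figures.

seawater: 1030 kg/m³ × 9.8 m/s² × 877 m = 8.852×10^6 Pa = 8.852 MPa
halite: 2187 kg/m³ × 9.8 m/s² × 1640 m = 3.515×10^7 Pa = 35.15 MPa
gypsum: 2304 kg/m³ × 9.8 m/s² × 820 m = 1.851×10^7 Pa = 18.51 MPa
schist: 2660 kg/m³ × 9.8 m/s² × 10730 m = 2.797×10^8 Pa = 279.7 MPa
Total = 8.852 + 35.15 + 18.51 + 279.7 = 342.23 MPa

340 MPa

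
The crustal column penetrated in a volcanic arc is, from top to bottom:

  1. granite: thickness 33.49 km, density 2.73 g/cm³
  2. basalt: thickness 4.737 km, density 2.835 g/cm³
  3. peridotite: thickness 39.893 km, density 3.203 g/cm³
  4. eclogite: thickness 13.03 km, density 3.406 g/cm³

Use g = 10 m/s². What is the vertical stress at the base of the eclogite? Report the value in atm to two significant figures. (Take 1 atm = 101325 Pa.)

27000 atm

granite: 2730 kg/m³ × 10 m/s² × 33490 m = 9.143×10^8 Pa = 9023 atm
basalt: 2835 kg/m³ × 10 m/s² × 4737 m = 1.343×10^8 Pa = 1325 atm
peridotite: 3203 kg/m³ × 10 m/s² × 39893 m = 1.278×10^9 Pa = 12611 atm
eclogite: 3406 kg/m³ × 10 m/s² × 13030 m = 4.438×10^8 Pa = 4380 atm
Total = 9023 + 1325 + 12611 + 4380 = 27339 atm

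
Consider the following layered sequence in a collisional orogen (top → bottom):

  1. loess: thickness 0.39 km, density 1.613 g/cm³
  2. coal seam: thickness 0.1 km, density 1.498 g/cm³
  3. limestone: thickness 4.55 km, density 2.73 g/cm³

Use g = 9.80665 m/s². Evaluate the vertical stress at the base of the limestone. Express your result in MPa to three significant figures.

129 MPa

loess: 1613 kg/m³ × 9.80665 m/s² × 390 m = 6.169×10^6 Pa = 6.169 MPa
coal seam: 1498 kg/m³ × 9.80665 m/s² × 100 m = 1.469×10^6 Pa = 1.469 MPa
limestone: 2730 kg/m³ × 9.80665 m/s² × 4550 m = 1.218×10^8 Pa = 121.8 MPa
Total = 6.169 + 1.469 + 121.8 = 129.45 MPa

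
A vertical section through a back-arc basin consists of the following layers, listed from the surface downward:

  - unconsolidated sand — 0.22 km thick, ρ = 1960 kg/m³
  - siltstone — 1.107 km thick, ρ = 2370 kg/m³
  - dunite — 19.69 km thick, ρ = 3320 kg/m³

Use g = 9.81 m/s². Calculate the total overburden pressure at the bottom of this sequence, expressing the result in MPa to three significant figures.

671 MPa

unconsolidated sand: 1960 kg/m³ × 9.81 m/s² × 220 m = 4.230×10^6 Pa = 4.230 MPa
siltstone: 2370 kg/m³ × 9.81 m/s² × 1107 m = 2.574×10^7 Pa = 25.74 MPa
dunite: 3320 kg/m³ × 9.81 m/s² × 19690 m = 6.413×10^8 Pa = 641.3 MPa
Total = 4.230 + 25.74 + 641.3 = 671.26 MPa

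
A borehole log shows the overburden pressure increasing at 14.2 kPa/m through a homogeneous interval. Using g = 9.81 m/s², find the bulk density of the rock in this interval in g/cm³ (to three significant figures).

ρ = (dP/dz)/g = 14.2 kPa/m / 9.81 m/s² = 14200 Pa/m / 9.81 m/s² = 1447.5 kg/m³
= 1.448 g/cm³

1.45 g/cm³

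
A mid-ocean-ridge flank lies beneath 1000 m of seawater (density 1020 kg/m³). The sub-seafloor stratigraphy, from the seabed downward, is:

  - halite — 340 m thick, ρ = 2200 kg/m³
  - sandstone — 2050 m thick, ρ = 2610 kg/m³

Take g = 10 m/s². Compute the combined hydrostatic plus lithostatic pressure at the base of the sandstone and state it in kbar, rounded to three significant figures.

seawater: 1020 kg/m³ × 10 m/s² × 1000 m = 1.020×10^7 Pa = 0.1020 kbar
halite: 2200 kg/m³ × 10 m/s² × 340 m = 7.480×10^6 Pa = 0.07480 kbar
sandstone: 2610 kg/m³ × 10 m/s² × 2050 m = 5.351×10^7 Pa = 0.5351 kbar
Total = 0.1020 + 0.07480 + 0.5351 = 0.71185 kbar

0.712 kbar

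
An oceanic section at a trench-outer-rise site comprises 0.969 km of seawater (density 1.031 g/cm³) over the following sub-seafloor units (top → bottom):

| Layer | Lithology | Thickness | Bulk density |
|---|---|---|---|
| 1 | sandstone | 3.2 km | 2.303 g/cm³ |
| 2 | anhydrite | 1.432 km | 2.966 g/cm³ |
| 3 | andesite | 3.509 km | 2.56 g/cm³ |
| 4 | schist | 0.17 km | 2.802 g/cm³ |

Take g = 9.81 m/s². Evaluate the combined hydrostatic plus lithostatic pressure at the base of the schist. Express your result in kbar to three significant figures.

seawater: 1031 kg/m³ × 9.81 m/s² × 969 m = 9.801×10^6 Pa = 0.09801 kbar
sandstone: 2303 kg/m³ × 9.81 m/s² × 3200 m = 7.230×10^7 Pa = 0.7230 kbar
anhydrite: 2966 kg/m³ × 9.81 m/s² × 1432 m = 4.167×10^7 Pa = 0.4167 kbar
andesite: 2560 kg/m³ × 9.81 m/s² × 3509 m = 8.812×10^7 Pa = 0.8812 kbar
schist: 2802 kg/m³ × 9.81 m/s² × 170 m = 4.673×10^6 Pa = 0.04673 kbar
Total = 0.09801 + 0.7230 + 0.4167 + 0.8812 + 0.04673 = 2.1656 kbar

2.17 kbar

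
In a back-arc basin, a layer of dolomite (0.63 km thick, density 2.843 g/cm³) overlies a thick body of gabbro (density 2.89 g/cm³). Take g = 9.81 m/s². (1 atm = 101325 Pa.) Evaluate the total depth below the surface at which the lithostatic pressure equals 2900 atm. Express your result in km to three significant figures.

Pressure at base of upper layers: 2843×9.81×630 = 1.757×10^7 Pa = 173.4 atm
Remaining pressure to be supplied by gabbro: 2.938×10^8 − 1.757×10^7 = 2.763×10^8 Pa
Additional depth in gabbro = 2.763×10^8 Pa / (2890 kg/m³ × 9.81 m/s²) = 9744.7 m
Total depth = 630 m + 9744.7 m = 10375 m
= 10.375 km

10.4 km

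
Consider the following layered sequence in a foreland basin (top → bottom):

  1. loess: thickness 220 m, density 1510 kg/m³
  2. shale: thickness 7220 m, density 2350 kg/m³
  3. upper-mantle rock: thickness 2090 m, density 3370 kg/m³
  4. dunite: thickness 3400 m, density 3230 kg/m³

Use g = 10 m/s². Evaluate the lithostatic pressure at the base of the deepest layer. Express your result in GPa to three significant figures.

0.353 GPa

loess: 1510 kg/m³ × 10 m/s² × 220 m = 3.322×10^6 Pa = 3.322×10^-3 GPa
shale: 2350 kg/m³ × 10 m/s² × 7220 m = 1.697×10^8 Pa = 0.1697 GPa
upper-mantle rock: 3370 kg/m³ × 10 m/s² × 2090 m = 7.043×10^7 Pa = 0.07043 GPa
dunite: 3230 kg/m³ × 10 m/s² × 3400 m = 1.098×10^8 Pa = 0.1098 GPa
Total = 3.322×10^-3 + 0.1697 + 0.07043 + 0.1098 = 0.35324 GPa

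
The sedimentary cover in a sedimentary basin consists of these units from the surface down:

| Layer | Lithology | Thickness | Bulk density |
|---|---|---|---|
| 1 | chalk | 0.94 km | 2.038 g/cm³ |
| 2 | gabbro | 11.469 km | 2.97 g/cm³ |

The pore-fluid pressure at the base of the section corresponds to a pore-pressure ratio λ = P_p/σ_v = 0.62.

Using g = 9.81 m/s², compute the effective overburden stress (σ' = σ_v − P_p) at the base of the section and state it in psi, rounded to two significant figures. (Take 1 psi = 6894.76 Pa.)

Overburden (lithostatic) stress σ_v:
chalk: 2038 kg/m³ × 9.81 m/s² × 940 m = 1.879×10^7 Pa = 18.79 MPa
gabbro: 2970 kg/m³ × 9.81 m/s² × 11469 m = 3.342×10^8 Pa = 334.2 MPa
Total = 18.79 + 334.2 = 352.95 MPa
Pore pressure P_p = λ·σ_v = 0.62 × 353.0 MPa = 218.8 MPa
Effective stress σ' = σ_v − P_p = 353.0 − 218.8 = 134.12 MPa = 19453 psi

19000 psi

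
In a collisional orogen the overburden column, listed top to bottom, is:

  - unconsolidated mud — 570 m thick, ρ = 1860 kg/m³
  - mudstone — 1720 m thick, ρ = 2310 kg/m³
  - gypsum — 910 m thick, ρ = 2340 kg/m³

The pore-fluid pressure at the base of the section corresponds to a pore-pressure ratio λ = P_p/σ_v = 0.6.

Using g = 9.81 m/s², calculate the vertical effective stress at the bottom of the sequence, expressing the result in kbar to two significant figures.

Overburden (lithostatic) stress σ_v:
unconsolidated mud: 1860 kg/m³ × 9.81 m/s² × 570 m = 1.040×10^7 Pa = 10.40 MPa
mudstone: 2310 kg/m³ × 9.81 m/s² × 1720 m = 3.898×10^7 Pa = 38.98 MPa
gypsum: 2340 kg/m³ × 9.81 m/s² × 910 m = 2.089×10^7 Pa = 20.89 MPa
Total = 10.40 + 38.98 + 20.89 = 70.267 MPa
Pore pressure P_p = λ·σ_v = 0.6 × 70.27 MPa = 42.16 MPa
Effective stress σ' = σ_v − P_p = 70.27 − 42.16 = 28.107 MPa = 0.28107 kbar

0.28 kbar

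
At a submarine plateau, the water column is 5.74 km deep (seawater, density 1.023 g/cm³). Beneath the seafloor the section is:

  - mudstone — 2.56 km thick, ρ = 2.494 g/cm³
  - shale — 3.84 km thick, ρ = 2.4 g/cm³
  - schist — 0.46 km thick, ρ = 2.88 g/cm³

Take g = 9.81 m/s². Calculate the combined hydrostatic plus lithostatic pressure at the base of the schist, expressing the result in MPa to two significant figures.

220 MPa

seawater: 1023 kg/m³ × 9.81 m/s² × 5740 m = 5.760×10^7 Pa = 57.60 MPa
mudstone: 2494 kg/m³ × 9.81 m/s² × 2560 m = 6.263×10^7 Pa = 62.63 MPa
shale: 2400 kg/m³ × 9.81 m/s² × 3840 m = 9.041×10^7 Pa = 90.41 MPa
schist: 2880 kg/m³ × 9.81 m/s² × 460 m = 1.300×10^7 Pa = 13.00 MPa
Total = 57.60 + 62.63 + 90.41 + 13.00 = 223.64 MPa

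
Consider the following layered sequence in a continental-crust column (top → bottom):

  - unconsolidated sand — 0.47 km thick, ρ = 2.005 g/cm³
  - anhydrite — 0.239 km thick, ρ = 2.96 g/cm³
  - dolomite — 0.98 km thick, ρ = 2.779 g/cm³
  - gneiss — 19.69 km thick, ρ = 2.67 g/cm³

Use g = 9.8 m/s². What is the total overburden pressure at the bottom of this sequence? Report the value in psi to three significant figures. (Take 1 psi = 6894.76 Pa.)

80900 psi

unconsolidated sand: 2005 kg/m³ × 9.8 m/s² × 470 m = 9.235×10^6 Pa = 1339 psi
anhydrite: 2960 kg/m³ × 9.8 m/s² × 239 m = 6.933×10^6 Pa = 1006 psi
dolomite: 2779 kg/m³ × 9.8 m/s² × 980 m = 2.669×10^7 Pa = 3871 psi
gneiss: 2670 kg/m³ × 9.8 m/s² × 19690 m = 5.152×10^8 Pa = 74725 psi
Total = 1339 + 1006 + 3871 + 74725 = 80941 psi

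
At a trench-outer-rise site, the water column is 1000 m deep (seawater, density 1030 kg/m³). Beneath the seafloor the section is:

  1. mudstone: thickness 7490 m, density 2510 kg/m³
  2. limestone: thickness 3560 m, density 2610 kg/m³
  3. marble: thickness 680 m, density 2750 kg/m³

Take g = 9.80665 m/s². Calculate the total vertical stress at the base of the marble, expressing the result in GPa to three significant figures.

0.304 GPa

seawater: 1030 kg/m³ × 9.80665 m/s² × 1000 m = 1.010×10^7 Pa = 0.01010 GPa
mudstone: 2510 kg/m³ × 9.80665 m/s² × 7490 m = 1.844×10^8 Pa = 0.1844 GPa
limestone: 2610 kg/m³ × 9.80665 m/s² × 3560 m = 9.112×10^7 Pa = 0.09112 GPa
marble: 2750 kg/m³ × 9.80665 m/s² × 680 m = 1.834×10^7 Pa = 0.01834 GPa
Total = 0.01010 + 0.1844 + 0.09112 + 0.01834 = 0.30392 GPa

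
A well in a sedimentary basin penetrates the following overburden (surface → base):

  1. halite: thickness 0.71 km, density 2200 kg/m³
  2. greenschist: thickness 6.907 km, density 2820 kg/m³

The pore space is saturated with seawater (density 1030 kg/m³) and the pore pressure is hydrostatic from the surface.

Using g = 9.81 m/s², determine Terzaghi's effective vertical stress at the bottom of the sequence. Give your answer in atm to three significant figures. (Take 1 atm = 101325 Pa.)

1280 atm

Overburden (lithostatic) stress σ_v:
halite: 2200 kg/m³ × 9.81 m/s² × 710 m = 1.532×10^7 Pa = 15.32 MPa
greenschist: 2820 kg/m³ × 9.81 m/s² × 6907 m = 1.911×10^8 Pa = 191.1 MPa
Total = 15.32 + 191.1 = 206.40 MPa
Pore pressure P_p = 1030 kg/m³ × 9.81 m/s² × 7617 m = 7.696×10^7 Pa = 76.96 MPa
Effective stress σ' = σ_v − P_p = 206.4 − 76.96 = 129.44 MPa = 1277.4 atm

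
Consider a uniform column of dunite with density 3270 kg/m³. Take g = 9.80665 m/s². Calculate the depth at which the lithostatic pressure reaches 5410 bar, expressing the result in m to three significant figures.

h = P/(ρg) = 5410 bar / (3270 kg/m³ × 9.80665 m/s²) = 5.410×10^8 Pa / 32068 Pa/m = 16871 m

16900 m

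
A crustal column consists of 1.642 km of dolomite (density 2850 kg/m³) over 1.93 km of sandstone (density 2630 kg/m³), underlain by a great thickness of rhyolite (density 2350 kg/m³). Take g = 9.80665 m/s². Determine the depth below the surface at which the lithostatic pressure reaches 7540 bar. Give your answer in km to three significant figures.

Pressure at base of upper layers: 2850×9.80665×1642 + 2630×9.80665×1930 = 9.567×10^7 Pa = 956.7 bar
Remaining pressure to be supplied by rhyolite: 7.540×10^8 − 9.567×10^7 = 6.583×10^8 Pa
Additional depth in rhyolite = 6.583×10^8 Pa / (2350 kg/m³ × 9.80665 m/s²) = 28566 m
Total depth = 3572 m + 28566 m = 32138 m
= 32.138 km

32.1 km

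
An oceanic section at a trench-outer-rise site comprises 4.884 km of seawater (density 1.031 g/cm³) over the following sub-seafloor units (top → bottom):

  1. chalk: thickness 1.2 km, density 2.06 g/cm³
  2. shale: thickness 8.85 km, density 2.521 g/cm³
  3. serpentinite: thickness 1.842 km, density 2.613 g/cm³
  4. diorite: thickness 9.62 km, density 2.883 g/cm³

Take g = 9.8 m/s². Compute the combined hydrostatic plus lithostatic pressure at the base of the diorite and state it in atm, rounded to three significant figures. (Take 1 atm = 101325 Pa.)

seawater: 1031 kg/m³ × 9.8 m/s² × 4884 m = 4.935×10^7 Pa = 487.0 atm
chalk: 2060 kg/m³ × 9.8 m/s² × 1200 m = 2.423×10^7 Pa = 239.1 atm
shale: 2521 kg/m³ × 9.8 m/s² × 8850 m = 2.186×10^8 Pa = 2158 atm
serpentinite: 2613 kg/m³ × 9.8 m/s² × 1842 m = 4.717×10^7 Pa = 465.5 atm
diorite: 2883 kg/m³ × 9.8 m/s² × 9620 m = 2.718×10^8 Pa = 2682 atm
Total = 487.0 + 239.1 + 2158 + 465.5 + 2682 = 6031.9 atm

6030 atm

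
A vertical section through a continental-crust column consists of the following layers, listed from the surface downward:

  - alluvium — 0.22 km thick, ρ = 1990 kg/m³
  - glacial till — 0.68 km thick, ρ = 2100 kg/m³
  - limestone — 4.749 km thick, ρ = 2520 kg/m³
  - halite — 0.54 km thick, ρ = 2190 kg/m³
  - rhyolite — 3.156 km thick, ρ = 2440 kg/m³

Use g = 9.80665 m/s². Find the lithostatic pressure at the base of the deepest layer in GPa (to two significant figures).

alluvium: 1990 kg/m³ × 9.80665 m/s² × 220 m = 4.293×10^6 Pa = 4.293×10^-3 GPa
glacial till: 2100 kg/m³ × 9.80665 m/s² × 680 m = 1.400×10^7 Pa = 0.01400 GPa
limestone: 2520 kg/m³ × 9.80665 m/s² × 4749 m = 1.174×10^8 Pa = 0.1174 GPa
halite: 2190 kg/m³ × 9.80665 m/s² × 540 m = 1.160×10^7 Pa = 0.01160 GPa
rhyolite: 2440 kg/m³ × 9.80665 m/s² × 3156 m = 7.552×10^7 Pa = 0.07552 GPa
Total = 4.293×10^-3 + 0.01400 + 0.1174 + 0.01160 + 0.07552 = 0.22277 GPa

0.22 GPa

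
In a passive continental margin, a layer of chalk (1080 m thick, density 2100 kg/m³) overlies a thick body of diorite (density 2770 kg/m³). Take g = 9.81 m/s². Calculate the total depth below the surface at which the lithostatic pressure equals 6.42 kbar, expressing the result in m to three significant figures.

Pressure at base of upper layers: 2100×9.81×1080 = 2.225×10^7 Pa = 0.2225 kbar
Remaining pressure to be supplied by diorite: 6.420×10^8 − 2.225×10^7 = 6.198×10^8 Pa
Additional depth in diorite = 6.198×10^8 Pa / (2770 kg/m³ × 9.81 m/s²) = 22807 m
Total depth = 1080 m + 22807 m = 23887 m

23900 m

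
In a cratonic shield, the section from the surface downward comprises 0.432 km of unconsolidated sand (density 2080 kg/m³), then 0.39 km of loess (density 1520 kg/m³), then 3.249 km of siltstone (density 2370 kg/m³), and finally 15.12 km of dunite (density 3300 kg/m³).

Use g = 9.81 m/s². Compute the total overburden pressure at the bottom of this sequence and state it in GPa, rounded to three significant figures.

unconsolidated sand: 2080 kg/m³ × 9.81 m/s² × 432 m = 8.815×10^6 Pa = 8.815×10^-3 GPa
loess: 1520 kg/m³ × 9.81 m/s² × 390 m = 5.815×10^6 Pa = 5.815×10^-3 GPa
siltstone: 2370 kg/m³ × 9.81 m/s² × 3249 m = 7.554×10^7 Pa = 0.07554 GPa
dunite: 3300 kg/m³ × 9.81 m/s² × 15120 m = 4.895×10^8 Pa = 0.4895 GPa
Total = 8.815×10^-3 + 5.815×10^-3 + 0.07554 + 0.4895 = 0.57965 GPa

0.580 GPa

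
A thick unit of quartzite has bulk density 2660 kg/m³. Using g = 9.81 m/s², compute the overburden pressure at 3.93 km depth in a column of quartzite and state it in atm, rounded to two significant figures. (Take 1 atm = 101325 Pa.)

1000 atm

quartzite: 2660 kg/m³ × 9.81 m/s² × 3930 m = 1.026×10^8 Pa = 1012 atm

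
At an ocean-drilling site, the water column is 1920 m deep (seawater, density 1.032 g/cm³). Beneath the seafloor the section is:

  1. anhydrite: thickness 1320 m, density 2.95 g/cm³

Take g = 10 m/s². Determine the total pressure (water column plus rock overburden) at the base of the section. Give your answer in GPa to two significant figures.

seawater: 1032 kg/m³ × 10 m/s² × 1920 m = 1.981×10^7 Pa = 0.01981 GPa
anhydrite: 2950 kg/m³ × 10 m/s² × 1320 m = 3.894×10^7 Pa = 0.03894 GPa
Total = 0.01981 + 0.03894 = 0.058754 GPa

0.059 GPa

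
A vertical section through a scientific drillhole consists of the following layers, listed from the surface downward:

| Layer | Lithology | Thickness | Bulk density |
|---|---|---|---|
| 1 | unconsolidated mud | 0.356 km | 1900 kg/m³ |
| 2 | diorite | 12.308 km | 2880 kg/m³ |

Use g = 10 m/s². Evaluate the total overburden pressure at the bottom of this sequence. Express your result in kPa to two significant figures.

unconsolidated mud: 1900 kg/m³ × 10 m/s² × 356 m = 6.764×10^6 Pa = 6764 kPa
diorite: 2880 kg/m³ × 10 m/s² × 12308 m = 3.545×10^8 Pa = 3.545×10^5 kPa
Total = 6764 + 3.545×10^5 = 3.6123×10^5 kPa

360000 kPa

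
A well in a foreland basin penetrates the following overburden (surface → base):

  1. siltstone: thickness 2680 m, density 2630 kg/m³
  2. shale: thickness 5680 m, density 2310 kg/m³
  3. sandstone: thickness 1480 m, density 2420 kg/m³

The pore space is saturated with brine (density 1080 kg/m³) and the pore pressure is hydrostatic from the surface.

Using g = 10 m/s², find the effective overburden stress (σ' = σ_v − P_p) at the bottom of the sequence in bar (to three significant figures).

1310 bar

Overburden (lithostatic) stress σ_v:
siltstone: 2630 kg/m³ × 10 m/s² × 2680 m = 7.048×10^7 Pa = 70.48 MPa
shale: 2310 kg/m³ × 10 m/s² × 5680 m = 1.312×10^8 Pa = 131.2 MPa
sandstone: 2420 kg/m³ × 10 m/s² × 1480 m = 3.582×10^7 Pa = 35.82 MPa
Total = 70.48 + 131.2 + 35.82 = 237.51 MPa
Pore pressure P_p = 1080 kg/m³ × 10 m/s² × 9840 m = 1.063×10^8 Pa = 106.3 MPa
Effective stress σ' = σ_v − P_p = 237.5 − 106.3 = 131.24 MPa = 1312.4 bar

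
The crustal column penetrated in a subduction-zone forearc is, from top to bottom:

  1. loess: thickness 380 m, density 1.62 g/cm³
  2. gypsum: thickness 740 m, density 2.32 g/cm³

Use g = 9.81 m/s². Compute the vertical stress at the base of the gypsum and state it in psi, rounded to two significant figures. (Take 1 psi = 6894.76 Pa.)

loess: 1620 kg/m³ × 9.81 m/s² × 380 m = 6.039×10^6 Pa = 875.9 psi
gypsum: 2320 kg/m³ × 9.81 m/s² × 740 m = 1.684×10^7 Pa = 2443 psi
Total = 875.9 + 2443 = 3318.6 psi

3300 psi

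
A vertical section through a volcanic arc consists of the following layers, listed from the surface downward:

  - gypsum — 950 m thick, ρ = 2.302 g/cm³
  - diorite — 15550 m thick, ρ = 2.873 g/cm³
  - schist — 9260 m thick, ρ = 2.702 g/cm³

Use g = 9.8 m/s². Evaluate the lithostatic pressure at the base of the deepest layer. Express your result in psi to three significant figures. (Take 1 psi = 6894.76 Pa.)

gypsum: 2302 kg/m³ × 9.8 m/s² × 950 m = 2.143×10^7 Pa = 3108 psi
diorite: 2873 kg/m³ × 9.8 m/s² × 15550 m = 4.378×10^8 Pa = 63500 psi
schist: 2702 kg/m³ × 9.8 m/s² × 9260 m = 2.452×10^8 Pa = 35563 psi
Total = 3108 + 63500 + 35563 = 1.0217×10^5 psi

102000 psi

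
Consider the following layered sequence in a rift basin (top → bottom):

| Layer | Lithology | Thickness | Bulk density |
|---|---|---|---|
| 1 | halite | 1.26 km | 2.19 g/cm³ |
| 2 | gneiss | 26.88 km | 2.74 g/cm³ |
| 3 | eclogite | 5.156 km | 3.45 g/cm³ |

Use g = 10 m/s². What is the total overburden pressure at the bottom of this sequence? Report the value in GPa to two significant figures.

0.94 GPa

halite: 2190 kg/m³ × 10 m/s² × 1260 m = 2.759×10^7 Pa = 0.02759 GPa
gneiss: 2740 kg/m³ × 10 m/s² × 26880 m = 7.365×10^8 Pa = 0.7365 GPa
eclogite: 3450 kg/m³ × 10 m/s² × 5156 m = 1.779×10^8 Pa = 0.1779 GPa
Total = 0.02759 + 0.7365 + 0.1779 = 0.94199 GPa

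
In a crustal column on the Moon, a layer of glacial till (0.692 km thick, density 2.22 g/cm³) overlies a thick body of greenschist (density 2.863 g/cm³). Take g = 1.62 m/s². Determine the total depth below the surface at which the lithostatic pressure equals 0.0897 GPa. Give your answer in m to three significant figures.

19500 m

Pressure at base of upper layers: 2220×1.62×692 = 2.489×10^6 Pa = 2.489×10^-3 GPa
Remaining pressure to be supplied by greenschist: 8.970×10^7 − 2.489×10^6 = 8.721×10^7 Pa
Additional depth in greenschist = 8.721×10^7 Pa / (2863 kg/m³ × 1.62 m/s²) = 18803 m
Total depth = 692 m + 18803 m = 19495 m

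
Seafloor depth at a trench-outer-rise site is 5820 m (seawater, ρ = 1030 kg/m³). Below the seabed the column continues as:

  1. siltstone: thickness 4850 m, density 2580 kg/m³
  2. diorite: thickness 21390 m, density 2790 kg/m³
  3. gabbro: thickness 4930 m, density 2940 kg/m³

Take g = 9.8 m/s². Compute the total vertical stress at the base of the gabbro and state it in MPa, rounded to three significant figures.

908 MPa

seawater: 1030 kg/m³ × 9.8 m/s² × 5820 m = 5.875×10^7 Pa = 58.75 MPa
siltstone: 2580 kg/m³ × 9.8 m/s² × 4850 m = 1.226×10^8 Pa = 122.6 MPa
diorite: 2790 kg/m³ × 9.8 m/s² × 21390 m = 5.848×10^8 Pa = 584.8 MPa
gabbro: 2940 kg/m³ × 9.8 m/s² × 4930 m = 1.420×10^8 Pa = 142.0 MPa
Total = 58.75 + 122.6 + 584.8 + 142.0 = 908.26 MPa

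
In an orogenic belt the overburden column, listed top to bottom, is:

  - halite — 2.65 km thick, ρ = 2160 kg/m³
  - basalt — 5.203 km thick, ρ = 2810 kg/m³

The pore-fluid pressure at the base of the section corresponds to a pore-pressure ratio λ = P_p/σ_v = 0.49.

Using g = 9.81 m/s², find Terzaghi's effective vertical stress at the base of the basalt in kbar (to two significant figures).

1.0 kbar

Overburden (lithostatic) stress σ_v:
halite: 2160 kg/m³ × 9.81 m/s² × 2650 m = 5.615×10^7 Pa = 56.15 MPa
basalt: 2810 kg/m³ × 9.81 m/s² × 5203 m = 1.434×10^8 Pa = 143.4 MPa
Total = 56.15 + 143.4 = 199.58 MPa
Pore pressure P_p = λ·σ_v = 0.49 × 199.6 MPa = 97.79 MPa
Effective stress σ' = σ_v − P_p = 199.6 − 97.79 = 101.79 MPa = 1.0179 kbar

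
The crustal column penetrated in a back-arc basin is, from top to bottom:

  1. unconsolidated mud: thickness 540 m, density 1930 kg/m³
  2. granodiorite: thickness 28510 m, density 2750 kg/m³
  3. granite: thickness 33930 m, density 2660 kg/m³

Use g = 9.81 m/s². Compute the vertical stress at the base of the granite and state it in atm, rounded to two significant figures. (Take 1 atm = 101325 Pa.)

16000 atm

unconsolidated mud: 1930 kg/m³ × 9.81 m/s² × 540 m = 1.022×10^7 Pa = 100.9 atm
granodiorite: 2750 kg/m³ × 9.81 m/s² × 28510 m = 7.691×10^8 Pa = 7591 atm
granite: 2660 kg/m³ × 9.81 m/s² × 33930 m = 8.854×10^8 Pa = 8738 atm
Total = 100.9 + 7591 + 8738 = 16430 atm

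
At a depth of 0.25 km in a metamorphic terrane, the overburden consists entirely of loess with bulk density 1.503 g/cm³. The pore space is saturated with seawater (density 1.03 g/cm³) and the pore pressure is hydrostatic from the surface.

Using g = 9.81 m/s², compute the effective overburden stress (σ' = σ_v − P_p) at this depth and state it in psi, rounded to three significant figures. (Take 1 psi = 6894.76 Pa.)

Overburden (lithostatic) stress σ_v:
loess: 1503 kg/m³ × 9.81 m/s² × 250 m = 3.686×10^6 Pa = 3.686 MPa
Pore pressure P_p = 1030 kg/m³ × 9.81 m/s² × 250 m = 2.526×10^6 Pa = 2.526 MPa
Effective stress σ' = σ_v − P_p = 3.686 − 2.526 = 1.1600 MPa = 168.25 psi

168 psi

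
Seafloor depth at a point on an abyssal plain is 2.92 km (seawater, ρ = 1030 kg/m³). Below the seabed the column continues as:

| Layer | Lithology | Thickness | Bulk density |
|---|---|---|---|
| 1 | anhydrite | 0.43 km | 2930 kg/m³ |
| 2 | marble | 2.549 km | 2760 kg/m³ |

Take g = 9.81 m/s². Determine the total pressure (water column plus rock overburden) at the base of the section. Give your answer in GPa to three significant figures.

0.111 GPa

seawater: 1030 kg/m³ × 9.81 m/s² × 2920 m = 2.950×10^7 Pa = 0.02950 GPa
anhydrite: 2930 kg/m³ × 9.81 m/s² × 430 m = 1.236×10^7 Pa = 0.01236 GPa
marble: 2760 kg/m³ × 9.81 m/s² × 2549 m = 6.902×10^7 Pa = 0.06902 GPa
Total = 0.02950 + 0.01236 + 0.06902 = 0.11088 GPa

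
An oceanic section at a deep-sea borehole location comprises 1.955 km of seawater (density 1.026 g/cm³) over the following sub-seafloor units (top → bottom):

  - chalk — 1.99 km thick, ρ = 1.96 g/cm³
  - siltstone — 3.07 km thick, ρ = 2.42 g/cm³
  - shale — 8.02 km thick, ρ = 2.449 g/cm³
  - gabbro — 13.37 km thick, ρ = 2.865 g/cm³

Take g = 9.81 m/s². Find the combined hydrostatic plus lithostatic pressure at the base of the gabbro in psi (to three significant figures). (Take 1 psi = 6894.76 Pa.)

101000 psi

seawater: 1026 kg/m³ × 9.81 m/s² × 1955 m = 1.968×10^7 Pa = 2854 psi
chalk: 1960 kg/m³ × 9.81 m/s² × 1990 m = 3.826×10^7 Pa = 5550 psi
siltstone: 2420 kg/m³ × 9.81 m/s² × 3070 m = 7.288×10^7 Pa = 10571 psi
shale: 2449 kg/m³ × 9.81 m/s² × 8020 m = 1.927×10^8 Pa = 27946 psi
gabbro: 2865 kg/m³ × 9.81 m/s² × 13370 m = 3.758×10^8 Pa = 54501 psi
Total = 2854 + 5550 + 10571 + 27946 + 54501 = 1.0142×10^5 psi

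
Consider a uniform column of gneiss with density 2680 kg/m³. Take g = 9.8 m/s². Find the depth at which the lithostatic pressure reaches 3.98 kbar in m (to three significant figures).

15200 m

h = P/(ρg) = 3.98 kbar / (2680 kg/m³ × 9.8 m/s²) = 3.980×10^8 Pa / 26264 Pa/m = 15154 m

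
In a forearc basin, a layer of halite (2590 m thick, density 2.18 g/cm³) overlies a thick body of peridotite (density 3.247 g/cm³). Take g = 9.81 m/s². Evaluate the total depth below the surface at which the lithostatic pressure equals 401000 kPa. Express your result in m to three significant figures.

Pressure at base of upper layers: 2180×9.81×2590 = 5.539×10^7 Pa = 55389 kPa
Remaining pressure to be supplied by peridotite: 4.010×10^8 − 5.539×10^7 = 3.456×10^8 Pa
Additional depth in peridotite = 3.456×10^8 Pa / (3247 kg/m³ × 9.81 m/s²) = 10850 m
Total depth = 2590 m + 10850 m = 13440 m

13400 m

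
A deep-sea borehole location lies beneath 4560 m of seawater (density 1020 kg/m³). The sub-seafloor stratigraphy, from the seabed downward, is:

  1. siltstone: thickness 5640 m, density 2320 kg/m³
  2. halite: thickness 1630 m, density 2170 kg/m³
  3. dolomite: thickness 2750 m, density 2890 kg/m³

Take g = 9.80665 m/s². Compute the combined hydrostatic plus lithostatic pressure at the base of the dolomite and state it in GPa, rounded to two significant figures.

0.29 GPa

seawater: 1020 kg/m³ × 9.80665 m/s² × 4560 m = 4.561×10^7 Pa = 0.04561 GPa
siltstone: 2320 kg/m³ × 9.80665 m/s² × 5640 m = 1.283×10^8 Pa = 0.1283 GPa
halite: 2170 kg/m³ × 9.80665 m/s² × 1630 m = 3.469×10^7 Pa = 0.03469 GPa
dolomite: 2890 kg/m³ × 9.80665 m/s² × 2750 m = 7.794×10^7 Pa = 0.07794 GPa
Total = 0.04561 + 0.1283 + 0.03469 + 0.07794 = 0.28656 GPa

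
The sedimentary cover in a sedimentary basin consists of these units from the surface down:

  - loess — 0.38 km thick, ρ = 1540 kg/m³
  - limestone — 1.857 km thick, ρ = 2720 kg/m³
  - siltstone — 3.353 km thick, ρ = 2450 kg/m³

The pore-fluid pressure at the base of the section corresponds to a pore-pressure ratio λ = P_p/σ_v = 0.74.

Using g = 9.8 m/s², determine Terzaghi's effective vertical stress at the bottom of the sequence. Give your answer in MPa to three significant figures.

Overburden (lithostatic) stress σ_v:
loess: 1540 kg/m³ × 9.8 m/s² × 380 m = 5.735×10^6 Pa = 5.735 MPa
limestone: 2720 kg/m³ × 9.8 m/s² × 1857 m = 4.950×10^7 Pa = 49.50 MPa
siltstone: 2450 kg/m³ × 9.8 m/s² × 3353 m = 8.051×10^7 Pa = 80.51 MPa
Total = 5.735 + 49.50 + 80.51 = 135.74 MPa
Pore pressure P_p = λ·σ_v = 0.74 × 135.7 MPa = 100.4 MPa
Effective stress σ' = σ_v − P_p = 135.7 − 100.4 = 35.293 MPa

35.3 MPa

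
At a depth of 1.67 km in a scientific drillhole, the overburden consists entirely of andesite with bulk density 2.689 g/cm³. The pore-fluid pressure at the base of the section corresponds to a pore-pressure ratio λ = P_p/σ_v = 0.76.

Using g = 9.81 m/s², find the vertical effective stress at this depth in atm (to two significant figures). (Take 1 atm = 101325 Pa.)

100 atm

Overburden (lithostatic) stress σ_v:
andesite: 2689 kg/m³ × 9.81 m/s² × 1670 m = 4.405×10^7 Pa = 44.05 MPa
Pore pressure P_p = λ·σ_v = 0.76 × 44.05 MPa = 33.48 MPa
Effective stress σ' = σ_v − P_p = 44.05 − 33.48 = 10.573 MPa = 104.34 atm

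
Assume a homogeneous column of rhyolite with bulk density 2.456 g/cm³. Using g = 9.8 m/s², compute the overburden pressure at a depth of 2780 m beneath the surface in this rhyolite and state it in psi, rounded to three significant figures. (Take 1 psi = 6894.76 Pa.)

rhyolite: 2456 kg/m³ × 9.8 m/s² × 2780 m = 6.691×10^7 Pa = 9705 psi

9700 psi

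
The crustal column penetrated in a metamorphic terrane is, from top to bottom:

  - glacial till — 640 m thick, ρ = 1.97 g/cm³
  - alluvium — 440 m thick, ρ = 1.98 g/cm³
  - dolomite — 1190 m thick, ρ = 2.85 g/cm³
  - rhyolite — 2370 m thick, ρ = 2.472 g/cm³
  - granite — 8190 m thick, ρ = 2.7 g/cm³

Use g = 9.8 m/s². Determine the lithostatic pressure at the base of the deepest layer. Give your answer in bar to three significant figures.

glacial till: 1970 kg/m³ × 9.8 m/s² × 640 m = 1.236×10^7 Pa = 123.6 bar
alluvium: 1980 kg/m³ × 9.8 m/s² × 440 m = 8.538×10^6 Pa = 85.38 bar
dolomite: 2850 kg/m³ × 9.8 m/s² × 1190 m = 3.324×10^7 Pa = 332.4 bar
rhyolite: 2472 kg/m³ × 9.8 m/s² × 2370 m = 5.741×10^7 Pa = 574.1 bar
granite: 2700 kg/m³ × 9.8 m/s² × 8190 m = 2.167×10^8 Pa = 2167 bar
Total = 123.6 + 85.38 + 332.4 + 574.1 + 2167 = 3282.5 bar

3280 bar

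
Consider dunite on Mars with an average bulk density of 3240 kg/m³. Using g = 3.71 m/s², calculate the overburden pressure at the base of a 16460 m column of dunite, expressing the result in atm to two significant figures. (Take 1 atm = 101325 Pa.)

2000 atm

dunite: 3240 kg/m³ × 3.71 m/s² × 16460 m = 1.979×10^8 Pa = 1953 atm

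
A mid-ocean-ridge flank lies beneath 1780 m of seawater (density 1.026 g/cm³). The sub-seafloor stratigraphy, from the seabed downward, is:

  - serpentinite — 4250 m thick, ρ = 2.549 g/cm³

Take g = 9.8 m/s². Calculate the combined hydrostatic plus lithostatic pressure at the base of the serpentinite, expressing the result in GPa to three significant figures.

seawater: 1026 kg/m³ × 9.8 m/s² × 1780 m = 1.790×10^7 Pa = 0.01790 GPa
serpentinite: 2549 kg/m³ × 9.8 m/s² × 4250 m = 1.062×10^8 Pa = 0.1062 GPa
Total = 0.01790 + 0.1062 = 0.12406 GPa

0.124 GPa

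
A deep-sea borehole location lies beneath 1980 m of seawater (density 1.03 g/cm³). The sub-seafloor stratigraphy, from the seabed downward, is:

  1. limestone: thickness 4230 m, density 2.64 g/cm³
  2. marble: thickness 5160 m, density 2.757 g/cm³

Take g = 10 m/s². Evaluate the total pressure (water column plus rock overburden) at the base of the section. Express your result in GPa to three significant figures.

0.274 GPa

seawater: 1030 kg/m³ × 10 m/s² × 1980 m = 2.039×10^7 Pa = 0.02039 GPa
limestone: 2640 kg/m³ × 10 m/s² × 4230 m = 1.117×10^8 Pa = 0.1117 GPa
marble: 2757 kg/m³ × 10 m/s² × 5160 m = 1.423×10^8 Pa = 0.1423 GPa
Total = 0.02039 + 0.1117 + 0.1423 = 0.27433 GPa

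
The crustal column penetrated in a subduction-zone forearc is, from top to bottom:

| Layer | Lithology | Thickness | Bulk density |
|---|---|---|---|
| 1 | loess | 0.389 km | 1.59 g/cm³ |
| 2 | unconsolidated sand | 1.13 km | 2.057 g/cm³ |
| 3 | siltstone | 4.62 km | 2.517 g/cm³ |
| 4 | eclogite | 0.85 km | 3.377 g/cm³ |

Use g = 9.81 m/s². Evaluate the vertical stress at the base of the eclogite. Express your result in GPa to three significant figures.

0.171 GPa

loess: 1590 kg/m³ × 9.81 m/s² × 389 m = 6.068×10^6 Pa = 6.068×10^-3 GPa
unconsolidated sand: 2057 kg/m³ × 9.81 m/s² × 1130 m = 2.280×10^7 Pa = 0.02280 GPa
siltstone: 2517 kg/m³ × 9.81 m/s² × 4620 m = 1.141×10^8 Pa = 0.1141 GPa
eclogite: 3377 kg/m³ × 9.81 m/s² × 850 m = 2.816×10^7 Pa = 0.02816 GPa
Total = 6.068×10^-3 + 0.02280 + 0.1141 + 0.02816 = 0.17111 GPa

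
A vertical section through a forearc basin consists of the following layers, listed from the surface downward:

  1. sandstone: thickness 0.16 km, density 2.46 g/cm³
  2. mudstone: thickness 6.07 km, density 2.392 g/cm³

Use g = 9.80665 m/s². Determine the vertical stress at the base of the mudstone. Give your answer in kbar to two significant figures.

sandstone: 2460 kg/m³ × 9.80665 m/s² × 160 m = 3.860×10^6 Pa = 0.03860 kbar
mudstone: 2392 kg/m³ × 9.80665 m/s² × 6070 m = 1.424×10^8 Pa = 1.424 kbar
Total = 0.03860 + 1.424 = 1.4625 kbar

1.5 kbar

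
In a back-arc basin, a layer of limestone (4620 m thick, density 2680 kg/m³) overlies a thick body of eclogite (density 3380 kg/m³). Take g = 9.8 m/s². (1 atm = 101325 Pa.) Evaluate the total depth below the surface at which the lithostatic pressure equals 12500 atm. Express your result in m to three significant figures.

Pressure at base of upper layers: 2680×9.8×4620 = 1.213×10^8 Pa = 1198 atm
Remaining pressure to be supplied by eclogite: 1.267×10^9 − 1.213×10^8 = 1.145×10^9 Pa
Additional depth in eclogite = 1.145×10^9 Pa / (3380 kg/m³ × 9.8 m/s²) = 34574 m
Total depth = 4620 m + 34574 m = 39194 m

39200 m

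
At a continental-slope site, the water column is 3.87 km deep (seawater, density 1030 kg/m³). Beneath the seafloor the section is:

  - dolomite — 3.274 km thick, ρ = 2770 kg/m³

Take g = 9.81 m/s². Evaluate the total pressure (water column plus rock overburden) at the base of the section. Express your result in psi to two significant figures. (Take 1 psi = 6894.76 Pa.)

19000 psi

seawater: 1030 kg/m³ × 9.81 m/s² × 3870 m = 3.910×10^7 Pa = 5672 psi
dolomite: 2770 kg/m³ × 9.81 m/s² × 3274 m = 8.897×10^7 Pa = 12904 psi
Total = 5672 + 12904 = 18575 psi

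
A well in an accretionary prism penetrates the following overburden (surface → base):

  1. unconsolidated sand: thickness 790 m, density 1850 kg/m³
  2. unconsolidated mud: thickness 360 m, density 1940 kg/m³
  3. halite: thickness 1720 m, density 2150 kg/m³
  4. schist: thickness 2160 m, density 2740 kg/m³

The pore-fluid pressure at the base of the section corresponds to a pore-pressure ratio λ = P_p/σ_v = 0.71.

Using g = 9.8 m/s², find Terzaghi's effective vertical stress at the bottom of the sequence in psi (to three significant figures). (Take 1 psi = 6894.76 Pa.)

4850 psi

Overburden (lithostatic) stress σ_v:
unconsolidated sand: 1850 kg/m³ × 9.8 m/s² × 790 m = 1.432×10^7 Pa = 14.32 MPa
unconsolidated mud: 1940 kg/m³ × 9.8 m/s² × 360 m = 6.844×10^6 Pa = 6.844 MPa
halite: 2150 kg/m³ × 9.8 m/s² × 1720 m = 3.624×10^7 Pa = 36.24 MPa
schist: 2740 kg/m³ × 9.8 m/s² × 2160 m = 5.800×10^7 Pa = 58.00 MPa
Total = 14.32 + 6.844 + 36.24 + 58.00 = 115.41 MPa
Pore pressure P_p = λ·σ_v = 0.71 × 115.4 MPa = 81.94 MPa
Effective stress σ' = σ_v − P_p = 115.4 − 81.94 = 33.468 MPa = 4854.2 psi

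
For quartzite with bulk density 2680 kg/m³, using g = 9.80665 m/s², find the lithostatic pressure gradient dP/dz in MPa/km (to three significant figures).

dP/dz = ρg = 2680 kg/m³ × 9.80665 m/s² = 26282 Pa/m
= 26282 Pa/m × (1 MPa/km / 1000.0 Pa/m) = 26.282 MPa/km

26.3 MPa/km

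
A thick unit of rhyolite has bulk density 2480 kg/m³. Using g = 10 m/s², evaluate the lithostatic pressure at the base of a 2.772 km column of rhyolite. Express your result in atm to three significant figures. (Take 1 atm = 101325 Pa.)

678 atm

rhyolite: 2480 kg/m³ × 10 m/s² × 2772 m = 6.875×10^7 Pa = 678.5 atm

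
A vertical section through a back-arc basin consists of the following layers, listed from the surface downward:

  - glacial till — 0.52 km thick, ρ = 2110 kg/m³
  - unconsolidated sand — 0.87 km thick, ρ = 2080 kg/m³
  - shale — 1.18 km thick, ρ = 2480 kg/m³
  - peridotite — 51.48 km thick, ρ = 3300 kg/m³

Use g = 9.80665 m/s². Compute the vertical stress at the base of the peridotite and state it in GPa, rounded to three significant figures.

glacial till: 2110 kg/m³ × 9.80665 m/s² × 520 m = 1.076×10^7 Pa = 0.01076 GPa
unconsolidated sand: 2080 kg/m³ × 9.80665 m/s² × 870 m = 1.775×10^7 Pa = 0.01775 GPa
shale: 2480 kg/m³ × 9.80665 m/s² × 1180 m = 2.870×10^7 Pa = 0.02870 GPa
peridotite: 3300 kg/m³ × 9.80665 m/s² × 51480 m = 1.666×10^9 Pa = 1.666 GPa
Total = 0.01076 + 0.01775 + 0.02870 + 1.666 = 1.7232 GPa

1.72 GPa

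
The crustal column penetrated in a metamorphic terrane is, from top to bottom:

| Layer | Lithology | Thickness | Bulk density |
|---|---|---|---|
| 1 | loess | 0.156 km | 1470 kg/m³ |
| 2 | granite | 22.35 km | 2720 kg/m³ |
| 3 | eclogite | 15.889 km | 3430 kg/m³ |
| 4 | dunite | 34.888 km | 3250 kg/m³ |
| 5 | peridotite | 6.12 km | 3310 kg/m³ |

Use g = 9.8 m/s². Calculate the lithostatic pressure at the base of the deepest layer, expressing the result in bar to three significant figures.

24400 bar

loess: 1470 kg/m³ × 9.8 m/s² × 156 m = 2.247×10^6 Pa = 22.47 bar
granite: 2720 kg/m³ × 9.8 m/s² × 22350 m = 5.958×10^8 Pa = 5958 bar
eclogite: 3430 kg/m³ × 9.8 m/s² × 15889 m = 5.341×10^8 Pa = 5341 bar
dunite: 3250 kg/m³ × 9.8 m/s² × 34888 m = 1.111×10^9 Pa = 11112 bar
peridotite: 3310 kg/m³ × 9.8 m/s² × 6120 m = 1.985×10^8 Pa = 1985 bar
Total = 22.47 + 5958 + 5341 + 11112 + 1985 = 24418 bar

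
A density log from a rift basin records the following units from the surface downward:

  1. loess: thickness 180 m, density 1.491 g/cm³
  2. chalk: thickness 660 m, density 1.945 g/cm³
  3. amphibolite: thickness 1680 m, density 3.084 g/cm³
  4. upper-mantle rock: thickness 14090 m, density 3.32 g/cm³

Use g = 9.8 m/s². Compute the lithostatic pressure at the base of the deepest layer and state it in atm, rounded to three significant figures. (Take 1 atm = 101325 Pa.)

loess: 1491 kg/m³ × 9.8 m/s² × 180 m = 2.630×10^6 Pa = 25.96 atm
chalk: 1945 kg/m³ × 9.8 m/s² × 660 m = 1.258×10^7 Pa = 124.2 atm
amphibolite: 3084 kg/m³ × 9.8 m/s² × 1680 m = 5.077×10^7 Pa = 501.1 atm
upper-mantle rock: 3320 kg/m³ × 9.8 m/s² × 14090 m = 4.584×10^8 Pa = 4524 atm
Total = 25.96 + 124.2 + 501.1 + 4524 = 5175.6 atm

5180 atm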